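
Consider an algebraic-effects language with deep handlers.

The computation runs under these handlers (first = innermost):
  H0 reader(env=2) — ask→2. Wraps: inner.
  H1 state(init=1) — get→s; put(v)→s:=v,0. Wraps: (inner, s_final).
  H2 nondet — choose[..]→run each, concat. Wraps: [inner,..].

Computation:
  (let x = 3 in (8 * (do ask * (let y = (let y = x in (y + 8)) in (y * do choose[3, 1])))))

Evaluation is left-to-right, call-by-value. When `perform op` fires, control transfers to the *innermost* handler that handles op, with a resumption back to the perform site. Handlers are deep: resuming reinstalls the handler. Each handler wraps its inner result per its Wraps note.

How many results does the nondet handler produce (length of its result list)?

Evaluation trace:
ask @ H0 ⇒ 2
choose[3, 1] @ H2
  branch[0] choose=3:
    H0 returns 528
    H1 returns (528, 1)
    H2 returns [(528, 1)]
  branch[1] choose=1:
    H0 returns 176
    H1 returns (176, 1)
    H2 returns [(176, 1)]
= [(528, 1), (176, 1)]

Answer: 2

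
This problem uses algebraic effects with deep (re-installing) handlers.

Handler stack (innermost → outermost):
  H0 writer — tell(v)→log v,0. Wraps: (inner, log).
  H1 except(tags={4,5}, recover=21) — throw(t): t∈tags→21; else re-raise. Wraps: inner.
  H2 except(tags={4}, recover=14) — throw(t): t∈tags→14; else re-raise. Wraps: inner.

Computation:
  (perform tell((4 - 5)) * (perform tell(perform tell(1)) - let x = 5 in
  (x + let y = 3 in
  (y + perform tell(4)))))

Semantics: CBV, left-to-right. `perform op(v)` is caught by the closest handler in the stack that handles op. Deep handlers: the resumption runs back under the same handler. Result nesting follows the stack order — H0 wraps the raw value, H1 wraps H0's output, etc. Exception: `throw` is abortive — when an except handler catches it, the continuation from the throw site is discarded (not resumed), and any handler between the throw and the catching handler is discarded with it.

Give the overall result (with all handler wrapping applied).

Answer: (0, (-1, 1, 0, 4))

Step-by-step:
tell(-1) @ H0 ⇒ log+=-1
tell(1) @ H0 ⇒ log+=1
tell(0) @ H0 ⇒ log+=0
tell(4) @ H0 ⇒ log+=4
H0 returns (0, (-1, 1, 0, 4))
H1 returns (0, (-1, 1, 0, 4))
H2 returns (0, (-1, 1, 0, 4))
= (0, (-1, 1, 0, 4))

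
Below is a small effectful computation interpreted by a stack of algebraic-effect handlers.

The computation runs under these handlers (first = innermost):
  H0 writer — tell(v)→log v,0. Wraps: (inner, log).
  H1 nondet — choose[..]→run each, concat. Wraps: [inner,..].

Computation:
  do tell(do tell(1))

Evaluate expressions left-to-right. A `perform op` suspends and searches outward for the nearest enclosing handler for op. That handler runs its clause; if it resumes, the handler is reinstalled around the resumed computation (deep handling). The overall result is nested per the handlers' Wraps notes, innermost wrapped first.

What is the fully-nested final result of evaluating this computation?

Working:
tell(1) @ H0 ⇒ log+=1
tell(0) @ H0 ⇒ log+=0
H0 returns (0, (1, 0))
H1 returns [(0, (1, 0))]
= [(0, (1, 0))]

Answer: [(0, (1, 0))]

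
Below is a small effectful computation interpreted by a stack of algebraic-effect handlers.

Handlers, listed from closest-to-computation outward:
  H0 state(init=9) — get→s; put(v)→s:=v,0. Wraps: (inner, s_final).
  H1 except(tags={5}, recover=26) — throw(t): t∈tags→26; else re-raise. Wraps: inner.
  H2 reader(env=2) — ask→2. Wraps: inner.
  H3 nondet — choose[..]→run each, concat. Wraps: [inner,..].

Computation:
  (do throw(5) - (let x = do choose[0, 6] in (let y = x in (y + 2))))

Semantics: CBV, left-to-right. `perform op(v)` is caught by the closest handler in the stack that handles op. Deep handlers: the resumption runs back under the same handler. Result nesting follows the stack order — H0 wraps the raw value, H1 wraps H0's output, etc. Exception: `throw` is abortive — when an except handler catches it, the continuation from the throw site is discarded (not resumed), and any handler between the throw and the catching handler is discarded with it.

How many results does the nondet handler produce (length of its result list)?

Step-by-step:
throw(5) @ H1 caught ⇒ 26
H2 returns 26
H3 returns [26]
= [26]

Answer: 1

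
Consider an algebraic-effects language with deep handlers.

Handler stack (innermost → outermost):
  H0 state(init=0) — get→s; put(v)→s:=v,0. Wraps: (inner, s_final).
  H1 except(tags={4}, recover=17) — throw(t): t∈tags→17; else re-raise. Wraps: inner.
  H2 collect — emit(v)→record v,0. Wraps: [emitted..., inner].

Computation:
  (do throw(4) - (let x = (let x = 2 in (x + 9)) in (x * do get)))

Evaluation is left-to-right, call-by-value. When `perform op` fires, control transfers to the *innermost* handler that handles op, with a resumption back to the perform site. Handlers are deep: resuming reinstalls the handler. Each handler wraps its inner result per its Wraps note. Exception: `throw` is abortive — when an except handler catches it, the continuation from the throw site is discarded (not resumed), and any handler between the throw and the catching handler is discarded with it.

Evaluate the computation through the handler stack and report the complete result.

Answer: [17]

Evaluation trace:
throw(4) @ H1 caught ⇒ 17
H2 returns [17]
= [17]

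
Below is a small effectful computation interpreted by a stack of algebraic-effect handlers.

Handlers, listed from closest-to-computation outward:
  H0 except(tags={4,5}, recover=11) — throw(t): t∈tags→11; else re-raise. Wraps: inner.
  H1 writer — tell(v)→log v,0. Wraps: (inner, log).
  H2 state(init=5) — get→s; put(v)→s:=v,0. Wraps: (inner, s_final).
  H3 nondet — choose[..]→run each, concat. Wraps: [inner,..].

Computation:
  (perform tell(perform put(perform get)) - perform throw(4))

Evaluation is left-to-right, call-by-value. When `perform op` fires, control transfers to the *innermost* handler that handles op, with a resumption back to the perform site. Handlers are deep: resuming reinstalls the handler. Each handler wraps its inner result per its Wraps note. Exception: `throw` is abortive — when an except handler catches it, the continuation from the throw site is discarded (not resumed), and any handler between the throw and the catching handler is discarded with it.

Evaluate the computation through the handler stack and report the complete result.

Evaluation trace:
get @ H2 ⇒ 5
put(5) @ H2 ⇒ s:=5
tell(0) @ H1 ⇒ log+=0
throw(4) @ H0 caught ⇒ 11
H1 returns (11, (0))
H2 returns ((11, (0)), 5)
H3 returns [((11, (0)), 5)]
= [((11, (0)), 5)]

Answer: [((11, (0)), 5)]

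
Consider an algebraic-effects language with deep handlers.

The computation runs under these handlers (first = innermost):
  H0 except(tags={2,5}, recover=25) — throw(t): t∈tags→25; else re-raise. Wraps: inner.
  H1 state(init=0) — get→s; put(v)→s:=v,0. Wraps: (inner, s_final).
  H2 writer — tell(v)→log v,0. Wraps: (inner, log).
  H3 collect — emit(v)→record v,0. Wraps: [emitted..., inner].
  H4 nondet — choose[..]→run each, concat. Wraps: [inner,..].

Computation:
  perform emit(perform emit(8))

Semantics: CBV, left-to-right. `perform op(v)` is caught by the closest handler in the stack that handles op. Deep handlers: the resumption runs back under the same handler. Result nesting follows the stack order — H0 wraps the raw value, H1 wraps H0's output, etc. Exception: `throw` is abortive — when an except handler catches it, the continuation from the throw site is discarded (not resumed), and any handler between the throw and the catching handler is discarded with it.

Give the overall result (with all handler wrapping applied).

Working:
emit(8) @ H3 ⇒ out+=8
emit(0) @ H3 ⇒ out+=0
H0 returns 0
H1 returns (0, 0)
H2 returns ((0, 0), ())
H3 returns [8, 0, ((0, 0), ())]
H4 returns [[8, 0, ((0, 0), ())]]
= [[8, 0, ((0, 0), ())]]

Answer: [[8, 0, ((0, 0), ())]]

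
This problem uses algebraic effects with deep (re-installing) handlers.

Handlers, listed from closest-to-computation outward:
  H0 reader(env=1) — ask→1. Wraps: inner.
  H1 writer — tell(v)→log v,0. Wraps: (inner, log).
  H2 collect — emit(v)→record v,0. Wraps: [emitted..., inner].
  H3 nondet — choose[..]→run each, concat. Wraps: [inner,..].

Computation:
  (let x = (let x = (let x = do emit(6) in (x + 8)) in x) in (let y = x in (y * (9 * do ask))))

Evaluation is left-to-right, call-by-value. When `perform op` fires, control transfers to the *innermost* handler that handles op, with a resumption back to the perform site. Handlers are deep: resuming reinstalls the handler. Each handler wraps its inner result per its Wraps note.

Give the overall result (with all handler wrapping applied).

Answer: [[6, (72, ())]]

Evaluation trace:
emit(6) @ H2 ⇒ out+=6
ask @ H0 ⇒ 1
H0 returns 72
H1 returns (72, ())
H2 returns [6, (72, ())]
H3 returns [[6, (72, ())]]
= [[6, (72, ())]]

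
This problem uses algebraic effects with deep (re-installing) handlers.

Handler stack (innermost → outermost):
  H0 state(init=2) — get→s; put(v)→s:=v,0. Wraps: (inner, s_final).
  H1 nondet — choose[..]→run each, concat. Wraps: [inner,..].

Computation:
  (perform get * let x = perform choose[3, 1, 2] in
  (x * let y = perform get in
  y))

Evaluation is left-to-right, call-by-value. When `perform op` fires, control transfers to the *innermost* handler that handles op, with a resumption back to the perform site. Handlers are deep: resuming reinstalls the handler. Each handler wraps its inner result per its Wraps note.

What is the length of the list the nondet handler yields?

Answer: 3

Working:
get @ H0 ⇒ 2
choose[3, 1, 2] @ H1
  branch[0] choose=3:
    get @ H0 ⇒ 2
    H0 returns (12, 2)
    H1 returns [(12, 2)]
  branch[1] choose=1:
    get @ H0 ⇒ 2
    H0 returns (4, 2)
    H1 returns [(4, 2)]
  branch[2] choose=2:
    get @ H0 ⇒ 2
    H0 returns (8, 2)
    H1 returns [(8, 2)]
= [(12, 2), (4, 2), (8, 2)]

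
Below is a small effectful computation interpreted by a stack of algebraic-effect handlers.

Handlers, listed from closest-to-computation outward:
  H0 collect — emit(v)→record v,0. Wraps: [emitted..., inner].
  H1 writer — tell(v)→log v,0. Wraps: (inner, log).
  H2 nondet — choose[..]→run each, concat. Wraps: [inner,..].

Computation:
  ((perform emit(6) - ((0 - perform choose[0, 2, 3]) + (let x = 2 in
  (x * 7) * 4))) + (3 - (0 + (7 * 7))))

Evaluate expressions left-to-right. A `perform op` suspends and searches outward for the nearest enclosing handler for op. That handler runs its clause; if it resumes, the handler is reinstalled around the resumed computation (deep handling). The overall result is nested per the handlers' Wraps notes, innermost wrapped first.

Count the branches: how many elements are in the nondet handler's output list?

Step-by-step:
emit(6) @ H0 ⇒ out+=6
choose[0, 2, 3] @ H2
  branch[0] choose=0:
    H0 returns [6, -102]
    H1 returns ([6, -102], ())
    H2 returns [([6, -102], ())]
  branch[1] choose=2:
    H0 returns [6, -100]
    H1 returns ([6, -100], ())
    H2 returns [([6, -100], ())]
  branch[2] choose=3:
    H0 returns [6, -99]
    H1 returns ([6, -99], ())
    H2 returns [([6, -99], ())]
= [([6, -102], ()), ([6, -100], ()), ([6, -99], ())]

Answer: 3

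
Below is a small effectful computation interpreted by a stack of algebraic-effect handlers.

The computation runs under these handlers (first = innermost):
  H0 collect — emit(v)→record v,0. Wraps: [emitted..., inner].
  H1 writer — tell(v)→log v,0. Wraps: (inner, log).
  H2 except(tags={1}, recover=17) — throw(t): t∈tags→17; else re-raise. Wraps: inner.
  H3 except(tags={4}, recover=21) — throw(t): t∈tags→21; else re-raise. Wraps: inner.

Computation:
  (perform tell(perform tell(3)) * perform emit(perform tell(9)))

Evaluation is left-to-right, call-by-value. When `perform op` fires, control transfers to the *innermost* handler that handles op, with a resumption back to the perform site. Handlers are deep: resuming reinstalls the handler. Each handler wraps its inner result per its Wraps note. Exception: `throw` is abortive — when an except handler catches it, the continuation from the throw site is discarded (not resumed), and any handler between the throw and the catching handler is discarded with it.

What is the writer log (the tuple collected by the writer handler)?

Evaluation trace:
tell(3) @ H1 ⇒ log+=3
tell(0) @ H1 ⇒ log+=0
tell(9) @ H1 ⇒ log+=9
emit(0) @ H0 ⇒ out+=0
H0 returns [0, 0]
H1 returns ([0, 0], (3, 0, 9))
H2 returns ([0, 0], (3, 0, 9))
H3 returns ([0, 0], (3, 0, 9))
= ([0, 0], (3, 0, 9))

Answer: (3, 0, 9)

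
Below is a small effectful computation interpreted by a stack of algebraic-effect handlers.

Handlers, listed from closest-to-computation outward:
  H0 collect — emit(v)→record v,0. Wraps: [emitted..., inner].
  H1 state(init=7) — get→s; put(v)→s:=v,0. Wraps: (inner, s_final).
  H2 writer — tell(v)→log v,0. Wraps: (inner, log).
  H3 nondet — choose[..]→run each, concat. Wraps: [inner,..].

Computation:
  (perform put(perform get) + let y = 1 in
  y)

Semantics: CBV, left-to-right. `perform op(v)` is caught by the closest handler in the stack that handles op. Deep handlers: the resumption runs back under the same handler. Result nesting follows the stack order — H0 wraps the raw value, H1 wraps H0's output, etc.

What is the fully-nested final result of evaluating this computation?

Answer: [(([1], 7), ())]

Step-by-step:
get @ H1 ⇒ 7
put(7) @ H1 ⇒ s:=7
H0 returns [1]
H1 returns ([1], 7)
H2 returns (([1], 7), ())
H3 returns [(([1], 7), ())]
= [(([1], 7), ())]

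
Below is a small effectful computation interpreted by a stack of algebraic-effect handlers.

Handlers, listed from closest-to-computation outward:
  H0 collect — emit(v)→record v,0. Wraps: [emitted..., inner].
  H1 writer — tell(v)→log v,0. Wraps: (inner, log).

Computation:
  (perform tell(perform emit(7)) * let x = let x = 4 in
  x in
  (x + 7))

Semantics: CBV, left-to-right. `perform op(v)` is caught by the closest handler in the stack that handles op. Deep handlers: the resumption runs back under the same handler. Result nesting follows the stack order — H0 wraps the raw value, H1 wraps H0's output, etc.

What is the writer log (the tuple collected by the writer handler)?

Answer: (0)

Working:
emit(7) @ H0 ⇒ out+=7
tell(0) @ H1 ⇒ log+=0
H0 returns [7, 0]
H1 returns ([7, 0], (0))
= ([7, 0], (0))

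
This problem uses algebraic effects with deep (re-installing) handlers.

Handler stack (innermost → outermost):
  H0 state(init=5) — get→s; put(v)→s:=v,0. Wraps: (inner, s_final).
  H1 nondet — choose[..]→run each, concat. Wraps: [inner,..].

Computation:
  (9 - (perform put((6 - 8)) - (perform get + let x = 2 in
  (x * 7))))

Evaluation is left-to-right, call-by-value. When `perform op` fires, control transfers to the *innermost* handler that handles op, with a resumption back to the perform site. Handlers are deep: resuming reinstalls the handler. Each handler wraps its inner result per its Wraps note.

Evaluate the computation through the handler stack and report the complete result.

Answer: [(21, -2)]

Evaluation trace:
put(-2) @ H0 ⇒ s:=-2
get @ H0 ⇒ -2
H0 returns (21, -2)
H1 returns [(21, -2)]
= [(21, -2)]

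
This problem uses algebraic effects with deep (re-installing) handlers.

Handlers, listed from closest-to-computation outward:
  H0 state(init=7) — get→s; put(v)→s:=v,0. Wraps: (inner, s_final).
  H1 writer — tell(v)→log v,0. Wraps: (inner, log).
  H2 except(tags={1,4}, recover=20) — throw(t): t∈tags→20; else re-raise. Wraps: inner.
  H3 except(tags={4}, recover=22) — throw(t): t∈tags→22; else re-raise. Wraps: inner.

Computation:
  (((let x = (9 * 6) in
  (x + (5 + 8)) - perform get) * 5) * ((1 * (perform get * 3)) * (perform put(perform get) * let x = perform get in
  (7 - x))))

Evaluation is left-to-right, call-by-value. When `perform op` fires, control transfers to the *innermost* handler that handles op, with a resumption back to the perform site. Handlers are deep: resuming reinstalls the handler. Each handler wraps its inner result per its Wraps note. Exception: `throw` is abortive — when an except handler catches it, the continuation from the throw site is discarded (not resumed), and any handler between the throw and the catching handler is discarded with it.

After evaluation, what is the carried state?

Working:
get @ H0 ⇒ 7
get @ H0 ⇒ 7
get @ H0 ⇒ 7
put(7) @ H0 ⇒ s:=7
get @ H0 ⇒ 7
H0 returns (0, 7)
H1 returns ((0, 7), ())
H2 returns ((0, 7), ())
H3 returns ((0, 7), ())
= ((0, 7), ())

Answer: 7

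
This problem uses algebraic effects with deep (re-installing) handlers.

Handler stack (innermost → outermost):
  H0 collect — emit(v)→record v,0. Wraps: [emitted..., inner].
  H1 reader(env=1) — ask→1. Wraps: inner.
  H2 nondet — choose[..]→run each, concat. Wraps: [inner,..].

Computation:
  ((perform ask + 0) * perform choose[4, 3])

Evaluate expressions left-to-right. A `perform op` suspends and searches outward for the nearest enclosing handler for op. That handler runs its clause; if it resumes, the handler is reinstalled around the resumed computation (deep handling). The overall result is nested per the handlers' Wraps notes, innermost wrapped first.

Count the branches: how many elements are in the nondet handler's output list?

Working:
ask @ H1 ⇒ 1
choose[4, 3] @ H2
  branch[0] choose=4:
    H0 returns [4]
    H1 returns [4]
    H2 returns [[4]]
  branch[1] choose=3:
    H0 returns [3]
    H1 returns [3]
    H2 returns [[3]]
= [[4], [3]]

Answer: 2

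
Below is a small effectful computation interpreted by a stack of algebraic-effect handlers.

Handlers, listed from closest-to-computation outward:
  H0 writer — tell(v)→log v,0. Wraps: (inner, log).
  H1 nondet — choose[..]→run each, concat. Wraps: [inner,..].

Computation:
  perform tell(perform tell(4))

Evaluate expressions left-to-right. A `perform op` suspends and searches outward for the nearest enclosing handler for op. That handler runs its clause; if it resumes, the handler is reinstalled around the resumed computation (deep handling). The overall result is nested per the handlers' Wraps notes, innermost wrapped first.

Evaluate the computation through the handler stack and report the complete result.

Working:
tell(4) @ H0 ⇒ log+=4
tell(0) @ H0 ⇒ log+=0
H0 returns (0, (4, 0))
H1 returns [(0, (4, 0))]
= [(0, (4, 0))]

Answer: [(0, (4, 0))]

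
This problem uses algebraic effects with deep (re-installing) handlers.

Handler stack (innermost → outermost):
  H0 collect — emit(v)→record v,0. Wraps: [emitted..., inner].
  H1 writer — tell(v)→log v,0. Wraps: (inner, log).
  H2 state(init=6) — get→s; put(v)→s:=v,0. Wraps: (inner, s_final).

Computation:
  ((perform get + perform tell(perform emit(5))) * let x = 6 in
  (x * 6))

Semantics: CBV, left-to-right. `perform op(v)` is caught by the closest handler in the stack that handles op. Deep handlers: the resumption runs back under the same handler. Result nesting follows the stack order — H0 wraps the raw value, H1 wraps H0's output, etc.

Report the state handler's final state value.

Answer: 6

Step-by-step:
get @ H2 ⇒ 6
emit(5) @ H0 ⇒ out+=5
tell(0) @ H1 ⇒ log+=0
H0 returns [5, 216]
H1 returns ([5, 216], (0))
H2 returns (([5, 216], (0)), 6)
= (([5, 216], (0)), 6)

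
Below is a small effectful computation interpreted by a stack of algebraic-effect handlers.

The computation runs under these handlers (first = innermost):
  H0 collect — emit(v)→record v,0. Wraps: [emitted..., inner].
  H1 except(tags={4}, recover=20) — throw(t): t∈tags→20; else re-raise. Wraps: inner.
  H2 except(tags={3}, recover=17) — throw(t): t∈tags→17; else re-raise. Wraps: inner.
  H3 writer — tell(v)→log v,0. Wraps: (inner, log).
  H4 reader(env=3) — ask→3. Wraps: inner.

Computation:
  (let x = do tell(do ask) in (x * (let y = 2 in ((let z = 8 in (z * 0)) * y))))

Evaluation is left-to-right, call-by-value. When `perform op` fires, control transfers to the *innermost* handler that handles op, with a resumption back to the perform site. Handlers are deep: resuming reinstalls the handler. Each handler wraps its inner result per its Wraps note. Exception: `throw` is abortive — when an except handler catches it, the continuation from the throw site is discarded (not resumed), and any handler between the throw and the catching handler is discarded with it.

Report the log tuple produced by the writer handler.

Answer: (3)

Working:
ask @ H4 ⇒ 3
tell(3) @ H3 ⇒ log+=3
H0 returns [0]
H1 returns [0]
H2 returns [0]
H3 returns ([0], (3))
H4 returns ([0], (3))
= ([0], (3))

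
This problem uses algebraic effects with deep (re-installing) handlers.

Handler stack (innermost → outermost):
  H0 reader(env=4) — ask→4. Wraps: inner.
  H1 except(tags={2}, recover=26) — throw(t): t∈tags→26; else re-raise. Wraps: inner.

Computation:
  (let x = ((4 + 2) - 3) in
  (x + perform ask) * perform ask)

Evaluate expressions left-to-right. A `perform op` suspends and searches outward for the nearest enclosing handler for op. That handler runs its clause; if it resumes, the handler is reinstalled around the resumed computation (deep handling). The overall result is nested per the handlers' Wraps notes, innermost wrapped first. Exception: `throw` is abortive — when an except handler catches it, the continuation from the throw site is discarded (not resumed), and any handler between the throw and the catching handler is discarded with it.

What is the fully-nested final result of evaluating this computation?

Answer: 28

Evaluation trace:
ask @ H0 ⇒ 4
ask @ H0 ⇒ 4
H0 returns 28
H1 returns 28
= 28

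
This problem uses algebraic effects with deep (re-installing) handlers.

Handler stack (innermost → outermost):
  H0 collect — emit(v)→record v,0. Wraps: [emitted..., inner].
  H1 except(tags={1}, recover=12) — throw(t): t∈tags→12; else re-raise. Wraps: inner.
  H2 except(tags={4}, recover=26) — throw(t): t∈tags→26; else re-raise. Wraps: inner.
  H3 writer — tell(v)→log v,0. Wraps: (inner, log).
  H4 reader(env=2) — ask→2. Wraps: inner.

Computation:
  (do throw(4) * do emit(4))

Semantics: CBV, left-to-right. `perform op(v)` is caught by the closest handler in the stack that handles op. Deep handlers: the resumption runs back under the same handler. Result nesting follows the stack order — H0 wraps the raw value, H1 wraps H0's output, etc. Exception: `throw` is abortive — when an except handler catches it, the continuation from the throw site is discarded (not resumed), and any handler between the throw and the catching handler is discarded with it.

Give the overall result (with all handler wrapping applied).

Step-by-step:
throw(4) @ H1 re-raised
throw(4) @ H2 caught ⇒ 26
H3 returns (26, ())
H4 returns (26, ())
= (26, ())

Answer: (26, ())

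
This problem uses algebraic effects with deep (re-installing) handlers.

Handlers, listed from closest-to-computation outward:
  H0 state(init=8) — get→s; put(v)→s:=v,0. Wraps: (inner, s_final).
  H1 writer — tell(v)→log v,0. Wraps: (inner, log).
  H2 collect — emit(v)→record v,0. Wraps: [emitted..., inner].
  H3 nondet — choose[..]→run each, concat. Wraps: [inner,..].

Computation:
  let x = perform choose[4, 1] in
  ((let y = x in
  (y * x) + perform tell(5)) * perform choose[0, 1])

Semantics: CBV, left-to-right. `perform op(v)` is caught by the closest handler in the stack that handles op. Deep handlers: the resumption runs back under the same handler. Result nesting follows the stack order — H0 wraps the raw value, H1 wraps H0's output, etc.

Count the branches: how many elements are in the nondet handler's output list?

Evaluation trace:
choose[4, 1] @ H3
  branch[0] choose=4:
    tell(5) @ H1 ⇒ log+=5
    choose[0, 1] @ H3
      branch[0] choose=0:
        H0 returns (0, 8)
        H1 returns ((0, 8), (5))
        H2 returns [((0, 8), (5))]
        H3 returns [[((0, 8), (5))]]
      branch[1] choose=1:
        H0 returns (16, 8)
        H1 returns ((16, 8), (5))
        H2 returns [((16, 8), (5))]
        H3 returns [[((16, 8), (5))]]
  branch[1] choose=1:
    tell(5) @ H1 ⇒ log+=5
    choose[0, 1] @ H3
      branch[0] choose=0:
        H0 returns (0, 8)
        H1 returns ((0, 8), (5))
        H2 returns [((0, 8), (5))]
        H3 returns [[((0, 8), (5))]]
      branch[1] choose=1:
        H0 returns (1, 8)
        H1 returns ((1, 8), (5))
        H2 returns [((1, 8), (5))]
        H3 returns [[((1, 8), (5))]]
= [[((0, 8), (5))], [((16, 8), (5))], [((0, 8), (5))], [((1, 8), (5))]]

Answer: 4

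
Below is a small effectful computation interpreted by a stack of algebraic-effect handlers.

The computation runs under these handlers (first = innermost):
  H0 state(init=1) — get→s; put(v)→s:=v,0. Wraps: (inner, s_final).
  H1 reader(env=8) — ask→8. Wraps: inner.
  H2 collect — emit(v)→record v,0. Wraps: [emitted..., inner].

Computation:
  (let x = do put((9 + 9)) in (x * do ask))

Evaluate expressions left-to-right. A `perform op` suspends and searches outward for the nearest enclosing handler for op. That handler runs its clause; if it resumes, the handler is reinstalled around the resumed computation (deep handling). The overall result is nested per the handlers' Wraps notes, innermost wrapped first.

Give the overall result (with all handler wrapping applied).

Step-by-step:
put(18) @ H0 ⇒ s:=18
ask @ H1 ⇒ 8
H0 returns (0, 18)
H1 returns (0, 18)
H2 returns [(0, 18)]
= [(0, 18)]

Answer: [(0, 18)]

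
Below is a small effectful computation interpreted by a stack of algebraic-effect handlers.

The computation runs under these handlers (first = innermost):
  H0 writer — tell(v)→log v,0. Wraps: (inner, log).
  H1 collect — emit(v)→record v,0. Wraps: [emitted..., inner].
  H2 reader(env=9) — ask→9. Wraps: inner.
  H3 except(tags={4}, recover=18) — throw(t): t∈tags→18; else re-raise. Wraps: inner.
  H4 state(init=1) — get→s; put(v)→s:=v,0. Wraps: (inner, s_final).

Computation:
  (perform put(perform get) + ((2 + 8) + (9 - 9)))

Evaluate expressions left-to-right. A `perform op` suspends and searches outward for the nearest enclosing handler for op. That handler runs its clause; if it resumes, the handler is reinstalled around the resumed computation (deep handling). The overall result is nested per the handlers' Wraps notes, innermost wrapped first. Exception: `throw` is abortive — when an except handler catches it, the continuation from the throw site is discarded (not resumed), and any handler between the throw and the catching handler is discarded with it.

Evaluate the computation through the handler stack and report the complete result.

Answer: ([(10, ())], 1)

Evaluation trace:
get @ H4 ⇒ 1
put(1) @ H4 ⇒ s:=1
H0 returns (10, ())
H1 returns [(10, ())]
H2 returns [(10, ())]
H3 returns [(10, ())]
H4 returns ([(10, ())], 1)
= ([(10, ())], 1)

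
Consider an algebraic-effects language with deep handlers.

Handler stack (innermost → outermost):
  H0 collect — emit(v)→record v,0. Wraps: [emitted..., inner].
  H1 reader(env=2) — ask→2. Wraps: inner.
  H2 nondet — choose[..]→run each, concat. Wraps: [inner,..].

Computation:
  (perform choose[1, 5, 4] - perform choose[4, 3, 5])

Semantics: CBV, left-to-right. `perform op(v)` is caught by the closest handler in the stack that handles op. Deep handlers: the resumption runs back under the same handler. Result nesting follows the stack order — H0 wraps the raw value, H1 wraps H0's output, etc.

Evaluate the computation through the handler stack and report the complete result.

Answer: [[-3], [-2], [-4], [1], [2], [0], [0], [1], [-1]]

Evaluation trace:
choose[1, 5, 4] @ H2
  branch[0] choose=1:
    choose[4, 3, 5] @ H2
      branch[0] choose=4:
        H0 returns [-3]
        H1 returns [-3]
        H2 returns [[-3]]
      branch[1] choose=3:
        H0 returns [-2]
        H1 returns [-2]
        H2 returns [[-2]]
      branch[2] choose=5:
        H0 returns [-4]
        H1 returns [-4]
        H2 returns [[-4]]
  branch[1] choose=5:
    choose[4, 3, 5] @ H2
      branch[0] choose=4:
        H0 returns [1]
        H1 returns [1]
        H2 returns [[1]]
      branch[1] choose=3:
        H0 returns [2]
        H1 returns [2]
        H2 returns [[2]]
      branch[2] choose=5:
        H0 returns [0]
        H1 returns [0]
        H2 returns [[0]]
  branch[2] choose=4:
    choose[4, 3, 5] @ H2
      branch[0] choose=4:
        H0 returns [0]
        H1 returns [0]
        H2 returns [[0]]
      branch[1] choose=3:
        H0 returns [1]
        H1 returns [1]
        H2 returns [[1]]
      branch[2] choose=5:
        H0 returns [-1]
        H1 returns [-1]
        H2 returns [[-1]]
= [[-3], [-2], [-4], [1], [2], [0], [0], [1], [-1]]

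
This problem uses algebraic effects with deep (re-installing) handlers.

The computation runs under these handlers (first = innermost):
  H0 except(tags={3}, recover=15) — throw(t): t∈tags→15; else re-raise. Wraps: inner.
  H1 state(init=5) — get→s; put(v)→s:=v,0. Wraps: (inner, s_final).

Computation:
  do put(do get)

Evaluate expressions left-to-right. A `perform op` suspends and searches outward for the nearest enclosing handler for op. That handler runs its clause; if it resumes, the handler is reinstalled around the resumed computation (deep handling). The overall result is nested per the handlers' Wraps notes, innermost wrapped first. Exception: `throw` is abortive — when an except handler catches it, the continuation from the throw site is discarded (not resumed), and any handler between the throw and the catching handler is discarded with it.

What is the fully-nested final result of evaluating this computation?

Working:
get @ H1 ⇒ 5
put(5) @ H1 ⇒ s:=5
H0 returns 0
H1 returns (0, 5)
= (0, 5)

Answer: (0, 5)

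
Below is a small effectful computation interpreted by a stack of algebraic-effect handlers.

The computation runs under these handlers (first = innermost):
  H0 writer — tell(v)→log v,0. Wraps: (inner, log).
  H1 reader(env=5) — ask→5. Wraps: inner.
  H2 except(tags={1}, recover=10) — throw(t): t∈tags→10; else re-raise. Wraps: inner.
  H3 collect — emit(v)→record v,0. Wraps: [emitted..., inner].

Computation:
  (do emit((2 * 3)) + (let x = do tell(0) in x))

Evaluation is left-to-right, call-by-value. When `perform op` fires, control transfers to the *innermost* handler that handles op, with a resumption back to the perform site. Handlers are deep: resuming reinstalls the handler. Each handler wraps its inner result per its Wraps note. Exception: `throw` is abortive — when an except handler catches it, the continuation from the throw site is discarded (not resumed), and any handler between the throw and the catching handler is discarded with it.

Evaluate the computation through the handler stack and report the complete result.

Answer: [6, (0, (0))]

Evaluation trace:
emit(6) @ H3 ⇒ out+=6
tell(0) @ H0 ⇒ log+=0
H0 returns (0, (0))
H1 returns (0, (0))
H2 returns (0, (0))
H3 returns [6, (0, (0))]
= [6, (0, (0))]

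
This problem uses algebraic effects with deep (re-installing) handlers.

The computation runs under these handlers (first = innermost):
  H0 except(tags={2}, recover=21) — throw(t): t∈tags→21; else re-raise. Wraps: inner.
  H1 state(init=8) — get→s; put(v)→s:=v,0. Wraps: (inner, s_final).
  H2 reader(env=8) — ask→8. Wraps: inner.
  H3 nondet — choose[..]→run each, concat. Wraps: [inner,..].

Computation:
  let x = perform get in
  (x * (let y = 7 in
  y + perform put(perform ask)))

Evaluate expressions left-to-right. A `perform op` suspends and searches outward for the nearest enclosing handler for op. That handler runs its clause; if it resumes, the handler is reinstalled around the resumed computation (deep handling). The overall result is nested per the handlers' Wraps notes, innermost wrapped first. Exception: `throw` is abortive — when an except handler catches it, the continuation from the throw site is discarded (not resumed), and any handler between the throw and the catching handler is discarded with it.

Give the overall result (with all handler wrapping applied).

Answer: [(56, 8)]

Evaluation trace:
get @ H1 ⇒ 8
ask @ H2 ⇒ 8
put(8) @ H1 ⇒ s:=8
H0 returns 56
H1 returns (56, 8)
H2 returns (56, 8)
H3 returns [(56, 8)]
= [(56, 8)]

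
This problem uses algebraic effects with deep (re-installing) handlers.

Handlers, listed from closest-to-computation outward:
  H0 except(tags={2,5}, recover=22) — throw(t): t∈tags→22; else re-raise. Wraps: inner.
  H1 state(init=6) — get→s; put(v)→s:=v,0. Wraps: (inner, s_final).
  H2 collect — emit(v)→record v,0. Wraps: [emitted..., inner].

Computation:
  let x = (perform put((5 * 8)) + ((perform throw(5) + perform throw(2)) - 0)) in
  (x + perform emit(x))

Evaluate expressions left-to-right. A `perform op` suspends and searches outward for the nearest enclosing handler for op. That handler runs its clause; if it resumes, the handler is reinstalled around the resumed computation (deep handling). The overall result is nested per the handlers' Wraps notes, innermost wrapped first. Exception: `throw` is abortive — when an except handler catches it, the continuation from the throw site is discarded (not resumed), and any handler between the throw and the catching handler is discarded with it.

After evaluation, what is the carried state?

Working:
put(40) @ H1 ⇒ s:=40
throw(5) @ H0 caught ⇒ 22
H1 returns (22, 40)
H2 returns [(22, 40)]
= [(22, 40)]

Answer: 40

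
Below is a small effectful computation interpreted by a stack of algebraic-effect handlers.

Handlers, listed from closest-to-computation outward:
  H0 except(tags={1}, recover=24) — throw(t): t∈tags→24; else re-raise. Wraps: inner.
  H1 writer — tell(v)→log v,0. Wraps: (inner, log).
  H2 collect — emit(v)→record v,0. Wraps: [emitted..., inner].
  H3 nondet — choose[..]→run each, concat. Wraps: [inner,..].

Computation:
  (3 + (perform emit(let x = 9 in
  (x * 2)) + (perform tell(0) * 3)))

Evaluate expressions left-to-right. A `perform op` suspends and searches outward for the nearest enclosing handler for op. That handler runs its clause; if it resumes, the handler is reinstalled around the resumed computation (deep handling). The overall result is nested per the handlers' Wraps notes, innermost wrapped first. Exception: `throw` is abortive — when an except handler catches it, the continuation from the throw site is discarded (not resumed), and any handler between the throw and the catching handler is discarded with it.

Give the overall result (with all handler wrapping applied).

Answer: [[18, (3, (0))]]

Working:
emit(18) @ H2 ⇒ out+=18
tell(0) @ H1 ⇒ log+=0
H0 returns 3
H1 returns (3, (0))
H2 returns [18, (3, (0))]
H3 returns [[18, (3, (0))]]
= [[18, (3, (0))]]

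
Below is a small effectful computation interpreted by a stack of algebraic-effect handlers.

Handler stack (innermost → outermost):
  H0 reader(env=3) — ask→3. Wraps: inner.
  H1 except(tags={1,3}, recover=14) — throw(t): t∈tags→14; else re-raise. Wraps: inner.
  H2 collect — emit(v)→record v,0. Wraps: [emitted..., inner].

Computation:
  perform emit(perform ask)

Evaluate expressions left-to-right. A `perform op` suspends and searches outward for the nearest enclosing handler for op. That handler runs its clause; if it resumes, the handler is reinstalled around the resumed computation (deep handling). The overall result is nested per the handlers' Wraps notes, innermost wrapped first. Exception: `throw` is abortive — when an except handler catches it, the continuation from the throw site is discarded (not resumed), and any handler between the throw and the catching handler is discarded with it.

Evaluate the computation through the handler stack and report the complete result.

Answer: [3, 0]

Evaluation trace:
ask @ H0 ⇒ 3
emit(3) @ H2 ⇒ out+=3
H0 returns 0
H1 returns 0
H2 returns [3, 0]
= [3, 0]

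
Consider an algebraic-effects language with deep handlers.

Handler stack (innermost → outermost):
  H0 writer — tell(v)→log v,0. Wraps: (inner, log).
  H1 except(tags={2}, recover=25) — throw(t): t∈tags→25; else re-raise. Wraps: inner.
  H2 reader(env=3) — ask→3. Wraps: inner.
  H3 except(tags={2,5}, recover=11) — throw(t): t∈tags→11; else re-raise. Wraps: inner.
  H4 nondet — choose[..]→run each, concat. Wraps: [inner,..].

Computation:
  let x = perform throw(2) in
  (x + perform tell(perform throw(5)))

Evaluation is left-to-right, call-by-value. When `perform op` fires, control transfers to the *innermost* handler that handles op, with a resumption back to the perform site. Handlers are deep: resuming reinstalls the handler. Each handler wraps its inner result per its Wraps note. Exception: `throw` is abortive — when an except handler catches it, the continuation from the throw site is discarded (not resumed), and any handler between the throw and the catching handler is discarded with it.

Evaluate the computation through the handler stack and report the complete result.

Answer: [25]

Evaluation trace:
throw(2) @ H1 caught ⇒ 25
H2 returns 25
H3 returns 25
H4 returns [25]
= [25]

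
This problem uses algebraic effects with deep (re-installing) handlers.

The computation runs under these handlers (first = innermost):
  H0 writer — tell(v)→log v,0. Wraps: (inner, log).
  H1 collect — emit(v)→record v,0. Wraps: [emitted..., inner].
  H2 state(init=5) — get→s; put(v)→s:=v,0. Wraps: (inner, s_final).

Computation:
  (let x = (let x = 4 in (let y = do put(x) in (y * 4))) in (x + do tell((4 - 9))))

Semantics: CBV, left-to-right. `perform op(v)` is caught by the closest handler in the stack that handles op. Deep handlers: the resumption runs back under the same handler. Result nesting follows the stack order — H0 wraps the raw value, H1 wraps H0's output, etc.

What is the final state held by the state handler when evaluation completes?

Answer: 4

Working:
put(4) @ H2 ⇒ s:=4
tell(-5) @ H0 ⇒ log+=-5
H0 returns (0, (-5))
H1 returns [(0, (-5))]
H2 returns ([(0, (-5))], 4)
= ([(0, (-5))], 4)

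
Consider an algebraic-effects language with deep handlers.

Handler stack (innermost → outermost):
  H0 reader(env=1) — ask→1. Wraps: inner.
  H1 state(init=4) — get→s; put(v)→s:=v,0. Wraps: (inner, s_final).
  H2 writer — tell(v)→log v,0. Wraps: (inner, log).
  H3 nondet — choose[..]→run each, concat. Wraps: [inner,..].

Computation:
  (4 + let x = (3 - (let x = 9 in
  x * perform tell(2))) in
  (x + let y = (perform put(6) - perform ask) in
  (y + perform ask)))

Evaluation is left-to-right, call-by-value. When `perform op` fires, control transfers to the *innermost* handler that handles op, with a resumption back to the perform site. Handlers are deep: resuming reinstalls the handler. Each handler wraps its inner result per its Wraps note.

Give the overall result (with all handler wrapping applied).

Answer: [((7, 6), (2))]

Step-by-step:
tell(2) @ H2 ⇒ log+=2
put(6) @ H1 ⇒ s:=6
ask @ H0 ⇒ 1
ask @ H0 ⇒ 1
H0 returns 7
H1 returns (7, 6)
H2 returns ((7, 6), (2))
H3 returns [((7, 6), (2))]
= [((7, 6), (2))]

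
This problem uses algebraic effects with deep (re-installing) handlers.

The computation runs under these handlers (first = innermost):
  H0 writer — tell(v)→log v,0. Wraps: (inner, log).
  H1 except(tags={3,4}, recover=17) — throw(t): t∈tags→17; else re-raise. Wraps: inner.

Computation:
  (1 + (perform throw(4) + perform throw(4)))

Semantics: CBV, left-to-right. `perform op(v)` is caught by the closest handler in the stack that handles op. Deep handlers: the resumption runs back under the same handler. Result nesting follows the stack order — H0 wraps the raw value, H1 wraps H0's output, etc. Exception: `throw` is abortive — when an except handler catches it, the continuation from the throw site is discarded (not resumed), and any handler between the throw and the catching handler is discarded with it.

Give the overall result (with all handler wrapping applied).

Working:
throw(4) @ H1 caught ⇒ 17
= 17

Answer: 17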